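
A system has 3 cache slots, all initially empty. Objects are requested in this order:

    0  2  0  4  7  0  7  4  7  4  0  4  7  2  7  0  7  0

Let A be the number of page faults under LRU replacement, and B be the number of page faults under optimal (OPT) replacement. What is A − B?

1

Under LRU: F F . F F . . . . . . . . F . F . . → 6 faults.
Under OPT: F F . F F . . . . . . . . F . . . . → 5 faults.
A − B = 6 − 5 = 1.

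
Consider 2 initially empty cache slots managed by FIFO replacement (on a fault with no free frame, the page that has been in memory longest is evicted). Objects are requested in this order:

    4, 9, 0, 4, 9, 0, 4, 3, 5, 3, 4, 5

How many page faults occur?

10

4 → fault, frames (4)
9 → fault, frames (4 9)
0 → fault, evict 4, frames (9 0)
4 → fault, evict 9, frames (0 4)
9 → fault, evict 0, frames (4 9)
0 → fault, evict 4, frames (9 0)
4 → fault, evict 9, frames (0 4)
3 → fault, evict 0, frames (4 3)
5 → fault, evict 4, frames (3 5)
3 → hit
4 → fault, evict 3, frames (5 4)
5 → hit
Page faults: 10.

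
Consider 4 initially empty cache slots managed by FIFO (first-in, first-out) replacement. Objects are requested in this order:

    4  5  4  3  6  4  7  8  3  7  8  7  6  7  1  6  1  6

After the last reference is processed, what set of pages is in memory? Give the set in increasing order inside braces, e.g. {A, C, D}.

{1, 6, 7, 8}

4: fault, frames {4}
5: fault, frames {4,5}
4: hit
3: fault, frames {4,5,3}
6: fault, frames {4,5,3,6}
4: hit
7: fault, evict 4, frames {5,3,6,7}
8: fault, evict 5, frames {3,6,7,8}
3: hit
7: hit
8: hit
7: hit
6: hit
7: hit
1: fault, evict 3, frames {6,7,8,1}
6: hit
1: hit
6: hit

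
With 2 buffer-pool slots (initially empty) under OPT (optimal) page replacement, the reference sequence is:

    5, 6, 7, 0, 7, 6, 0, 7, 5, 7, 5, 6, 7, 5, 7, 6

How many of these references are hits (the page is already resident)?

6

5 → fault, frames {5}
6 → fault, frames {5,6}
7 → fault, evict 5, frames {6,7}
0 → fault, evict 6, frames {7,0}
7 → hit
6 → fault, evict 7, frames {0,6}
0 → hit
7 → fault, evict 0, frames {6,7}
5 → fault, evict 6, frames {7,5}
7 → hit
5 → hit
6 → fault, evict 5, frames {7,6}
7 → hit
5 → fault, evict 6, frames {7,5}
7 → hit
6 → fault, evict 5, frames {7,6}
Hits: 6.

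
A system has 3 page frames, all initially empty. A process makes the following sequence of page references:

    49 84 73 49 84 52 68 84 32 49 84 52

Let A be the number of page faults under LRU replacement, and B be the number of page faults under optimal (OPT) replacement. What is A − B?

Under LRU: F F F . . F F . F F . F → 8 faults.
Under OPT: F F F . . F F . F . . F → 7 faults.
A − B = 8 − 7 = 1.

1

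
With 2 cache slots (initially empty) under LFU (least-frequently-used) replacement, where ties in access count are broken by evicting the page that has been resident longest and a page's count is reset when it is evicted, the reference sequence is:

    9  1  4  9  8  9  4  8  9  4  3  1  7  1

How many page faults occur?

12

9 -> fault, frames {9}
1 -> fault, frames {9,1}
4 -> fault, evict 9, frames {1,4}
9 -> fault, evict 1, frames {4,9}
8 -> fault, evict 4, frames {9,8}
9 -> hit
4 -> fault, evict 8, frames {9,4}
8 -> fault, evict 4, frames {9,8}
9 -> hit
4 -> fault, evict 8, frames {9,4}
3 -> fault, evict 4, frames {9,3}
1 -> fault, evict 3, frames {9,1}
7 -> fault, evict 1, frames {9,7}
1 -> fault, evict 7, frames {9,1}
Page faults: 12.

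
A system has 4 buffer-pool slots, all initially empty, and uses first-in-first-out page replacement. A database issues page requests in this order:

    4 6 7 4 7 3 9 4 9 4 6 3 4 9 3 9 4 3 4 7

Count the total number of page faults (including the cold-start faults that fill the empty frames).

8

4: fault, frames [4]
6: fault, frames [4, 6]
7: fault, frames [4, 6, 7]
4: hit
7: hit
3: fault, frames [4, 6, 7, 3]
9: fault, evict 4, frames [6, 7, 3, 9]
4: fault, evict 6, frames [7, 3, 9, 4]
9: hit
4: hit
6: fault, evict 7, frames [3, 9, 4, 6]
3: hit
4: hit
9: hit
3: hit
9: hit
4: hit
3: hit
4: hit
7: fault, evict 3, frames [9, 4, 6, 7]
Page faults: 8.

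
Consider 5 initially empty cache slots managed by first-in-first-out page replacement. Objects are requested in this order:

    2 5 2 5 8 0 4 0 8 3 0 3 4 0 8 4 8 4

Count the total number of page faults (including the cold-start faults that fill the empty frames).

6

2 -> miss, frames {2}
5 -> miss, frames {2,5}
2 -> hit
5 -> hit
8 -> miss, frames {2,5,8}
0 -> miss, frames {2,5,8,0}
4 -> miss, frames {2,5,8,0,4}
0 -> hit
8 -> hit
3 -> miss, evict 2, frames {5,8,0,4,3}
0 -> hit
3 -> hit
4 -> hit
0 -> hit
8 -> hit
4 -> hit
8 -> hit
4 -> hit
Page faults: 6.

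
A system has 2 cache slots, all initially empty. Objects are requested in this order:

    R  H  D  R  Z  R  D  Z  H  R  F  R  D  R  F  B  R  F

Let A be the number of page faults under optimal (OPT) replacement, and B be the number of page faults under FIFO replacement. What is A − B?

Under OPT: F F F . F . F . F F F . F . F F . F → 12 faults.
Under FIFO: F F F F F . F . F F F . F F F F F F → 15 faults.
A − B = 12 − 15 = -3.

-3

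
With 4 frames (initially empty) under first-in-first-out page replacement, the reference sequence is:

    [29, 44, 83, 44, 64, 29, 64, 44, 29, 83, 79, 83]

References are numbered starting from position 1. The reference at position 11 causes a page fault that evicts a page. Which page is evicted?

pos 1: 29 → miss, frames (29)
pos 2: 44 → miss, frames (29 44)
pos 3: 83 → miss, frames (29 44 83)
pos 4: 44 → hit
pos 5: 64 → miss, frames (29 44 83 64)
pos 6: 29 → hit
pos 7: 64 → hit
pos 8: 44 → hit
pos 9: 29 → hit
pos 10: 83 → hit
pos 11: 79 → miss, evict 29, frames (44 83 64 79)
At position 11, page 29 is evicted.

29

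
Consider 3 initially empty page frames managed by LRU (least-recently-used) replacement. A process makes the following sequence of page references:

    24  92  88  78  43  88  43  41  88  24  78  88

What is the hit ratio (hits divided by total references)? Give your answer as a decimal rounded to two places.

0.33

24 → miss, frames [24]
92 → miss, frames [24, 92]
88 → miss, frames [24, 92, 88]
78 → miss, evict 24, frames [92, 88, 78]
43 → miss, evict 92, frames [88, 78, 43]
88 → hit
43 → hit
41 → miss, evict 78, frames [88, 43, 41]
88 → hit
24 → miss, evict 43, frames [41, 88, 24]
78 → miss, evict 41, frames [88, 24, 78]
88 → hit
Hits: 4 of 12 references → 4/12 = 0.3333.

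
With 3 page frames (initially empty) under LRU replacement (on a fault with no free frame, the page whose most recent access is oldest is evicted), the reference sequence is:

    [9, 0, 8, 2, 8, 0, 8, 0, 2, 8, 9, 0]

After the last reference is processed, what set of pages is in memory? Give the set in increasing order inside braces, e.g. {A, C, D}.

{0, 8, 9}

9 → fault, frames [9]
0 → fault, frames [9, 0]
8 → fault, frames [9, 0, 8]
2 → fault, evict 9, frames [0, 8, 2]
8 → hit
0 → hit
8 → hit
0 → hit
2 → hit
8 → hit
9 → fault, evict 0, frames [2, 8, 9]
0 → fault, evict 2, frames [8, 9, 0]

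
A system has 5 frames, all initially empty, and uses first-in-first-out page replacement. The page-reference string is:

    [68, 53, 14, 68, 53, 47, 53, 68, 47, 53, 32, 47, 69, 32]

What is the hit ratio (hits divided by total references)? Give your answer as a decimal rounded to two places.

0.57

68 -> miss, frames [68]
53 -> miss, frames [68, 53]
14 -> miss, frames [68, 53, 14]
68 -> hit
53 -> hit
47 -> miss, frames [68, 53, 14, 47]
53 -> hit
68 -> hit
47 -> hit
53 -> hit
32 -> miss, frames [68, 53, 14, 47, 32]
47 -> hit
69 -> miss, evict 68, frames [53, 14, 47, 32, 69]
32 -> hit
Hits: 8 of 14 references → 8/14 = 0.5714.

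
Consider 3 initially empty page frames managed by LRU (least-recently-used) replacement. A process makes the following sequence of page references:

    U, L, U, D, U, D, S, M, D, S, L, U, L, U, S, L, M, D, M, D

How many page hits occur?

11

U: fault, frames (U)
L: fault, frames (U L)
U: hit
D: fault, frames (L U D)
U: hit
D: hit
S: fault, evict L, frames (U D S)
M: fault, evict U, frames (D S M)
D: hit
S: hit
L: fault, evict M, frames (D S L)
U: fault, evict D, frames (S L U)
L: hit
U: hit
S: hit
L: hit
M: fault, evict U, frames (S L M)
D: fault, evict S, frames (L M D)
M: hit
D: hit
Hits: 11.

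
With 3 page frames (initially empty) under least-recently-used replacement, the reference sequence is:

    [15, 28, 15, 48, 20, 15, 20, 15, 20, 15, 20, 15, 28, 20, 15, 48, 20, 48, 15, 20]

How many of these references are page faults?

15 → miss, frames {15}
28 → miss, frames {15,28}
15 → hit
48 → miss, frames {28,15,48}
20 → miss, evict 28, frames {15,48,20}
15 → hit
20 → hit
15 → hit
20 → hit
15 → hit
20 → hit
15 → hit
28 → miss, evict 48, frames {20,15,28}
20 → hit
15 → hit
48 → miss, evict 28, frames {20,15,48}
20 → hit
48 → hit
15 → hit
20 → hit
Page faults: 6.

6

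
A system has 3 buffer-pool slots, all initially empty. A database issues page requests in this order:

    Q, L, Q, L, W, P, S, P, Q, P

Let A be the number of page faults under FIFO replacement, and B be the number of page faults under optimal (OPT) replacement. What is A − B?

Under FIFO: F F . . F F F . F . → 6 faults.
Under OPT: F F . . F F F . . . → 5 faults.
A − B = 6 − 5 = 1.

1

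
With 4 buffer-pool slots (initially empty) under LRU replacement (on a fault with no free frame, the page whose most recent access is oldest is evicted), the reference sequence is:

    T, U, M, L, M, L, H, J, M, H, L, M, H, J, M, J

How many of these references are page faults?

6

T -> miss, frames [T]
U -> miss, frames [T, U]
M -> miss, frames [T, U, M]
L -> miss, frames [T, U, M, L]
M -> hit
L -> hit
H -> miss, evict T, frames [U, M, L, H]
J -> miss, evict U, frames [M, L, H, J]
M -> hit
H -> hit
L -> hit
M -> hit
H -> hit
J -> hit
M -> hit
J -> hit
Page faults: 6.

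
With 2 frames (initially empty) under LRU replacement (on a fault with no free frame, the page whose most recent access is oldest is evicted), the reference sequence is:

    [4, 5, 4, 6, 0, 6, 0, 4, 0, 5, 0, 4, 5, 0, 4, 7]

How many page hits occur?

5

4: miss, frames {4}
5: miss, frames {4,5}
4: hit
6: miss, evict 5, frames {4,6}
0: miss, evict 4, frames {6,0}
6: hit
0: hit
4: miss, evict 6, frames {0,4}
0: hit
5: miss, evict 4, frames {0,5}
0: hit
4: miss, evict 5, frames {0,4}
5: miss, evict 0, frames {4,5}
0: miss, evict 4, frames {5,0}
4: miss, evict 5, frames {0,4}
7: miss, evict 0, frames {4,7}
Hits: 5.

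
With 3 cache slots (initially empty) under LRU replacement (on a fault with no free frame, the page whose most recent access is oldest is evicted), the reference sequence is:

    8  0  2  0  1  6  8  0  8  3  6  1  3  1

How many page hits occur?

8 -> miss, frames {8}
0 -> miss, frames {8,0}
2 -> miss, frames {8,0,2}
0 -> hit
1 -> miss, evict 8, frames {2,0,1}
6 -> miss, evict 2, frames {0,1,6}
8 -> miss, evict 0, frames {1,6,8}
0 -> miss, evict 1, frames {6,8,0}
8 -> hit
3 -> miss, evict 6, frames {0,8,3}
6 -> miss, evict 0, frames {8,3,6}
1 -> miss, evict 8, frames {3,6,1}
3 -> hit
1 -> hit
Hits: 4.

4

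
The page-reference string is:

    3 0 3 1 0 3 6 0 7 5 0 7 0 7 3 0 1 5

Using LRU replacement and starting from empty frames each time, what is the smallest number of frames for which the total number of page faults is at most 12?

3

f=1: 18 faults
f=2: 15 faults
f=3: 9 faults
f=4: 9 faults
f=5: 7 faults
f=6: 6 faults
Smallest f with faults ≤ 12 is 3.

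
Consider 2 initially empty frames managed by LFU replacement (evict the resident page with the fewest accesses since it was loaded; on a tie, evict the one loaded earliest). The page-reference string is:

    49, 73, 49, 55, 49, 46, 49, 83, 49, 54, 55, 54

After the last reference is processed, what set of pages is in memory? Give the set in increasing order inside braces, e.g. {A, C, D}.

49 -> fault, frames {49}
73 -> fault, frames {49,73}
49 -> hit
55 -> fault, evict 73, frames {49,55}
49 -> hit
46 -> fault, evict 55, frames {49,46}
49 -> hit
83 -> fault, evict 46, frames {49,83}
49 -> hit
54 -> fault, evict 83, frames {49,54}
55 -> fault, evict 54, frames {49,55}
54 -> fault, evict 55, frames {49,54}

{49, 54}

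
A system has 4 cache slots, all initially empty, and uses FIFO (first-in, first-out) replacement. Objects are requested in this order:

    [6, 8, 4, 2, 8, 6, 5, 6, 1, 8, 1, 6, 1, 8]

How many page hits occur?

6

6 → fault, frames {6}
8 → fault, frames {6,8}
4 → fault, frames {6,8,4}
2 → fault, frames {6,8,4,2}
8 → hit
6 → hit
5 → fault, evict 6, frames {8,4,2,5}
6 → fault, evict 8, frames {4,2,5,6}
1 → fault, evict 4, frames {2,5,6,1}
8 → fault, evict 2, frames {5,6,1,8}
1 → hit
6 → hit
1 → hit
8 → hit
Hits: 6.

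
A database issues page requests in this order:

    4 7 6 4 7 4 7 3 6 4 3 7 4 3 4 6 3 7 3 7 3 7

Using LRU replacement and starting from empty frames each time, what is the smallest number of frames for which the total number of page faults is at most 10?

3

f=1: 22 faults
f=2: 15 faults
f=3: 9 faults
f=4: 4 faults
Smallest f with faults ≤ 10 is 3.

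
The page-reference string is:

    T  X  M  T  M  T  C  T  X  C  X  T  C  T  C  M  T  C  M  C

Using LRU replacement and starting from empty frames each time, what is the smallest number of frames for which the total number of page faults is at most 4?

f=1: 20 faults
f=2: 13 faults
f=3: 6 faults
f=4: 4 faults
Smallest f with faults ≤ 4 is 4.

4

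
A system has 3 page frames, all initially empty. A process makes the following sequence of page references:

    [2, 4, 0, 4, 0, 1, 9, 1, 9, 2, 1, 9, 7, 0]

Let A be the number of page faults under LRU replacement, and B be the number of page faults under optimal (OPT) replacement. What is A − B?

1

Under LRU: F F F . . F F . . F . . F F → 8 faults.
Under OPT: F F F . . F F . . . . . F F → 7 faults.
A − B = 8 − 7 = 1.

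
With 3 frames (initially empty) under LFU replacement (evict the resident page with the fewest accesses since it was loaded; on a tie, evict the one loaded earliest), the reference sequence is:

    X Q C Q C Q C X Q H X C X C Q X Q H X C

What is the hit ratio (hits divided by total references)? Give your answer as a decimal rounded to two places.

0.65

X → miss, frames {X}
Q → miss, frames {X,Q}
C → miss, frames {X,Q,C}
Q → hit
C → hit
Q → hit
C → hit
X → hit
Q → hit
H → miss, evict X, frames {Q,C,H}
X → miss, evict H, frames {Q,C,X}
C → hit
X → hit
C → hit
Q → hit
X → hit
Q → hit
H → miss, evict X, frames {Q,C,H}
X → miss, evict H, frames {Q,C,X}
C → hit
Hits: 13 of 20 references → 13/20 = 0.6500.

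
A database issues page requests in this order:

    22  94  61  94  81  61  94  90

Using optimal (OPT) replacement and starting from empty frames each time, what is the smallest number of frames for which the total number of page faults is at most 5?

f=1: 8 faults
f=2: 6 faults
f=3: 5 faults
f=4: 5 faults
f=5: 5 faults
Smallest f with faults ≤ 5 is 3.

3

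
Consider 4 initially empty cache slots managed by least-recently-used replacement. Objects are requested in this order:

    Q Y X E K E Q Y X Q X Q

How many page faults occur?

8

Q: miss, frames [Q]
Y: miss, frames [Q, Y]
X: miss, frames [Q, Y, X]
E: miss, frames [Q, Y, X, E]
K: miss, evict Q, frames [Y, X, E, K]
E: hit
Q: miss, evict Y, frames [X, K, E, Q]
Y: miss, evict X, frames [K, E, Q, Y]
X: miss, evict K, frames [E, Q, Y, X]
Q: hit
X: hit
Q: hit
Page faults: 8.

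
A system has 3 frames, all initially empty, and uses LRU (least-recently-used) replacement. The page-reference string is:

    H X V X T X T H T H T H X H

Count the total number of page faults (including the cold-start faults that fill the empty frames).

5

H: miss, frames [H]
X: miss, frames [H, X]
V: miss, frames [H, X, V]
X: hit
T: miss, evict H, frames [V, X, T]
X: hit
T: hit
H: miss, evict V, frames [X, T, H]
T: hit
H: hit
T: hit
H: hit
X: hit
H: hit
Page faults: 5.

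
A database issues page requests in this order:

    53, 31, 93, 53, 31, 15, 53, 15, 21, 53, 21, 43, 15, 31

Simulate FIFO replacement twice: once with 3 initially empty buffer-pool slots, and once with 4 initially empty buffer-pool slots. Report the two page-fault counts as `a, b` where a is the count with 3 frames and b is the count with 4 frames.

9, 8

3 frames: F F F . . F F . F . . F F F → 9 faults.
4 frames: F F F . . F . . F F . F . F → 8 faults.
8 < 9: adding a frame reduced faults, as is typical.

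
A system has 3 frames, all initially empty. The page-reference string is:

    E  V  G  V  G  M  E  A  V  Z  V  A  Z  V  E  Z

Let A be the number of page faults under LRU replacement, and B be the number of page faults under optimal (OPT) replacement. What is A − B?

Under LRU: F F F . . F F F F F . . . . F . → 9 faults.
Under OPT: F F F . . F . F . F . . . . F . → 7 faults.
A − B = 9 − 7 = 2.

2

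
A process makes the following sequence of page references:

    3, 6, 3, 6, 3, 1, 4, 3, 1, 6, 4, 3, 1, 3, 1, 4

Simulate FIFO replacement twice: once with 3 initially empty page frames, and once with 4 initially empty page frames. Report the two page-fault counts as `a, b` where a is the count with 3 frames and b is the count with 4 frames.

8, 4

3 frames: F F . . . F F F . F . . F . . F → 8 faults.
4 frames: F F . . . F F . . . . . . . . . → 4 faults.
4 < 8: adding a frame reduced faults, as is typical.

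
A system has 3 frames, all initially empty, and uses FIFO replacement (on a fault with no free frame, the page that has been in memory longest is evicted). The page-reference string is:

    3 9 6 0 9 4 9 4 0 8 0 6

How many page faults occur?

3: fault, frames [3]
9: fault, frames [3, 9]
6: fault, frames [3, 9, 6]
0: fault, evict 3, frames [9, 6, 0]
9: hit
4: fault, evict 9, frames [6, 0, 4]
9: fault, evict 6, frames [0, 4, 9]
4: hit
0: hit
8: fault, evict 0, frames [4, 9, 8]
0: fault, evict 4, frames [9, 8, 0]
6: fault, evict 9, frames [8, 0, 6]
Page faults: 9.

9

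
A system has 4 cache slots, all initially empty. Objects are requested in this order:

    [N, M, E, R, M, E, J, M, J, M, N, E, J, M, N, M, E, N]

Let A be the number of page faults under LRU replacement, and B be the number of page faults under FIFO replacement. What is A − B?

-2

Under LRU: F F F F . . F . . . F . . . . . . . → 6 faults.
Under FIFO: F F F F . . F . . . F . . F . . F . → 8 faults.
A − B = 6 − 8 = -2.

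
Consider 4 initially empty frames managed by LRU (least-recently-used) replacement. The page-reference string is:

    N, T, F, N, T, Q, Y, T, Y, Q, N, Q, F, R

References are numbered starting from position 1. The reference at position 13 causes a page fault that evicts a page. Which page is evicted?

pos 1: N -> miss, frames [N]
pos 2: T -> miss, frames [N, T]
pos 3: F -> miss, frames [N, T, F]
pos 4: N -> hit
pos 5: T -> hit
pos 6: Q -> miss, frames [F, N, T, Q]
pos 7: Y -> miss, evict F, frames [N, T, Q, Y]
pos 8: T -> hit
pos 9: Y -> hit
pos 10: Q -> hit
pos 11: N -> hit
pos 12: Q -> hit
pos 13: F -> miss, evict T, frames [Y, N, Q, F]
At position 13, page T is evicted.

T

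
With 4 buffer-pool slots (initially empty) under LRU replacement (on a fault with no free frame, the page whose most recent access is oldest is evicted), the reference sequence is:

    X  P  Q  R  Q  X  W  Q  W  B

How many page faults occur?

6

X: miss, frames {X}
P: miss, frames {X,P}
Q: miss, frames {X,P,Q}
R: miss, frames {X,P,Q,R}
Q: hit
X: hit
W: miss, evict P, frames {R,Q,X,W}
Q: hit
W: hit
B: miss, evict R, frames {X,Q,W,B}
Page faults: 6.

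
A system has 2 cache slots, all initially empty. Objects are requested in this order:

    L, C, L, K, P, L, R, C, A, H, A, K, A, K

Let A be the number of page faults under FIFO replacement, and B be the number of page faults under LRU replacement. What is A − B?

Under FIFO: F F . F F F F F F F . F F . → 11 faults.
Under LRU: F F . F F F F F F F . F . . → 10 faults.
A − B = 11 − 10 = 1.

1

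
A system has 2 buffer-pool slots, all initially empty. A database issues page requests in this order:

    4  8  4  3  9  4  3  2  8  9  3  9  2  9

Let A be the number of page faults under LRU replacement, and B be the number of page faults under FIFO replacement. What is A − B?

Under LRU: F F . F F F F F F F F . F . → 11 faults.
Under FIFO: F F . F F F F F F F F . F F → 12 faults.
A − B = 11 − 12 = -1.

-1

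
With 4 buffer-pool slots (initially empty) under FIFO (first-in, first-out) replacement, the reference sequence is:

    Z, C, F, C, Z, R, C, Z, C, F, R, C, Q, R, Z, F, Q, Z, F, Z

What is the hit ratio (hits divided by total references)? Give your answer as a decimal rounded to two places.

Z → miss, frames [Z]
C → miss, frames [Z, C]
F → miss, frames [Z, C, F]
C → hit
Z → hit
R → miss, frames [Z, C, F, R]
C → hit
Z → hit
C → hit
F → hit
R → hit
C → hit
Q → miss, evict Z, frames [C, F, R, Q]
R → hit
Z → miss, evict C, frames [F, R, Q, Z]
F → hit
Q → hit
Z → hit
F → hit
Z → hit
Hits: 14 of 20 references → 14/20 = 0.7000.

0.70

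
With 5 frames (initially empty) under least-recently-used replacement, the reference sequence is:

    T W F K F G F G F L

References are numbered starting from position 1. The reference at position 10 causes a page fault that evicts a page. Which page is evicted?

T

pos 1: T → miss, frames [T]
pos 2: W → miss, frames [T, W]
pos 3: F → miss, frames [T, W, F]
pos 4: K → miss, frames [T, W, F, K]
pos 5: F → hit
pos 6: G → miss, frames [T, W, K, F, G]
pos 7: F → hit
pos 8: G → hit
pos 9: F → hit
pos 10: L → miss, evict T, frames [W, K, G, F, L]
At position 10, page T is evicted.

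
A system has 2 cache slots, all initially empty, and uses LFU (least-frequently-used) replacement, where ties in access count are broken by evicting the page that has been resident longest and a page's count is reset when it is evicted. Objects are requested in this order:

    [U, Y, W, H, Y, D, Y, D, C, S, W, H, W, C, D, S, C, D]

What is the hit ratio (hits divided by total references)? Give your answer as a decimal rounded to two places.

U → fault, frames [U]
Y → fault, frames [U, Y]
W → fault, evict U, frames [Y, W]
H → fault, evict Y, frames [W, H]
Y → fault, evict W, frames [H, Y]
D → fault, evict H, frames [Y, D]
Y → hit
D → hit
C → fault, evict Y, frames [D, C]
S → fault, evict C, frames [D, S]
W → fault, evict S, frames [D, W]
H → fault, evict W, frames [D, H]
W → fault, evict H, frames [D, W]
C → fault, evict W, frames [D, C]
D → hit
S → fault, evict C, frames [D, S]
C → fault, evict S, frames [D, C]
D → hit
Hits: 4 of 18 references → 4/18 = 0.2222.

0.22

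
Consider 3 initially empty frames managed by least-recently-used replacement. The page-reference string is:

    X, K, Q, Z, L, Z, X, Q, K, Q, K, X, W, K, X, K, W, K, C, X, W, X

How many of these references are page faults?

12

X → fault, frames [X]
K → fault, frames [X, K]
Q → fault, frames [X, K, Q]
Z → fault, evict X, frames [K, Q, Z]
L → fault, evict K, frames [Q, Z, L]
Z → hit
X → fault, evict Q, frames [L, Z, X]
Q → fault, evict L, frames [Z, X, Q]
K → fault, evict Z, frames [X, Q, K]
Q → hit
K → hit
X → hit
W → fault, evict Q, frames [K, X, W]
K → hit
X → hit
K → hit
W → hit
K → hit
C → fault, evict X, frames [W, K, C]
X → fault, evict W, frames [K, C, X]
W → fault, evict K, frames [C, X, W]
X → hit
Page faults: 12.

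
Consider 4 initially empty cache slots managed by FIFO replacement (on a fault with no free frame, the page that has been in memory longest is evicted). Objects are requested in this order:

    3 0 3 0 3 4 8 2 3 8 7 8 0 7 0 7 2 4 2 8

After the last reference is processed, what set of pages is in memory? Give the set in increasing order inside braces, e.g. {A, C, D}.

{0, 2, 4, 8}

3: miss, frames {3}
0: miss, frames {3,0}
3: hit
0: hit
3: hit
4: miss, frames {3,0,4}
8: miss, frames {3,0,4,8}
2: miss, evict 3, frames {0,4,8,2}
3: miss, evict 0, frames {4,8,2,3}
8: hit
7: miss, evict 4, frames {8,2,3,7}
8: hit
0: miss, evict 8, frames {2,3,7,0}
7: hit
0: hit
7: hit
2: hit
4: miss, evict 2, frames {3,7,0,4}
2: miss, evict 3, frames {7,0,4,2}
8: miss, evict 7, frames {0,4,2,8}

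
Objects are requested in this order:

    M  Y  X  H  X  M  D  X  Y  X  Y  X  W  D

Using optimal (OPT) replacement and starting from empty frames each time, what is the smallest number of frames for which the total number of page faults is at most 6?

f=1: 14 faults
f=2: 9 faults
f=3: 7 faults
f=4: 6 faults
f=5: 6 faults
f=6: 6 faults
Smallest f with faults ≤ 6 is 4.

4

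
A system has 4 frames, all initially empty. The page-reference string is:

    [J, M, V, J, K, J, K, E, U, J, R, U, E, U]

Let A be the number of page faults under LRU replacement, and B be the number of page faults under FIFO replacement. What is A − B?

-1

Under LRU: F F F . F . . F F . F . . . → 7 faults.
Under FIFO: F F F . F . . F F F F . . . → 8 faults.
A − B = 7 − 8 = -1.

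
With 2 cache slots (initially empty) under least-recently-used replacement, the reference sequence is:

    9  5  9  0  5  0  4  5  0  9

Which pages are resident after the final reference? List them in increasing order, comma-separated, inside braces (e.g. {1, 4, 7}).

{0, 9}

9 -> miss, frames (9)
5 -> miss, frames (9 5)
9 -> hit
0 -> miss, evict 5, frames (9 0)
5 -> miss, evict 9, frames (0 5)
0 -> hit
4 -> miss, evict 5, frames (0 4)
5 -> miss, evict 0, frames (4 5)
0 -> miss, evict 4, frames (5 0)
9 -> miss, evict 5, frames (0 9)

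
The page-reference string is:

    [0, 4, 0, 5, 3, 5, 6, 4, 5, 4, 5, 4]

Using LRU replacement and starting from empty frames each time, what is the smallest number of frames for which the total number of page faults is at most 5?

f=1: 12 faults
f=2: 7 faults
f=3: 6 faults
f=4: 6 faults
f=5: 5 faults
Smallest f with faults ≤ 5 is 5.

5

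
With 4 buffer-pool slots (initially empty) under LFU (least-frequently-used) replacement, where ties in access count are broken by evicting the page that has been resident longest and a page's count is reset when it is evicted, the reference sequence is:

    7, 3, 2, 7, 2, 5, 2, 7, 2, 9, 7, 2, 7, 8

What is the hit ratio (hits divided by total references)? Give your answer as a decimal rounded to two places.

7 → miss, frames (7)
3 → miss, frames (7 3)
2 → miss, frames (7 3 2)
7 → hit
2 → hit
5 → miss, frames (7 3 2 5)
2 → hit
7 → hit
2 → hit
9 → miss, evict 3, frames (7 2 5 9)
7 → hit
2 → hit
7 → hit
8 → miss, evict 5, frames (7 2 9 8)
Hits: 8 of 14 references → 8/14 = 0.5714.

0.57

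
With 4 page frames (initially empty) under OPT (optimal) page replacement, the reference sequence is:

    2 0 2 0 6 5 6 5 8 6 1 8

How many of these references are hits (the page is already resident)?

6

2 -> fault, frames (2)
0 -> fault, frames (2 0)
2 -> hit
0 -> hit
6 -> fault, frames (2 0 6)
5 -> fault, frames (2 0 6 5)
6 -> hit
5 -> hit
8 -> fault, evict 5, frames (2 0 6 8)
6 -> hit
1 -> fault, evict 6, frames (2 0 8 1)
8 -> hit
Hits: 6.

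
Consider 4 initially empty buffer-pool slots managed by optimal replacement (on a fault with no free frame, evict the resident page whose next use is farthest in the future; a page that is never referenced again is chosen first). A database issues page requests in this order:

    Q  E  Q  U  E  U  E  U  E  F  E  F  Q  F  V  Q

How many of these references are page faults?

5

Q: miss, frames {Q}
E: miss, frames {Q,E}
Q: hit
U: miss, frames {Q,E,U}
E: hit
U: hit
E: hit
U: hit
E: hit
F: miss, frames {Q,E,U,F}
E: hit
F: hit
Q: hit
F: hit
V: miss, evict F, frames {Q,E,U,V}
Q: hit
Page faults: 5.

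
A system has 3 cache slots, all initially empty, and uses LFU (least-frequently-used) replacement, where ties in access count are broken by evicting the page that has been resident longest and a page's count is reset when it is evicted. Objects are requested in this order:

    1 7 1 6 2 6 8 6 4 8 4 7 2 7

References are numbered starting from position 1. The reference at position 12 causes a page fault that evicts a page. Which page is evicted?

pos 1: 1 → fault, frames {1}
pos 2: 7 → fault, frames {1,7}
pos 3: 1 → hit
pos 4: 6 → fault, frames {1,7,6}
pos 5: 2 → fault, evict 7, frames {1,6,2}
pos 6: 6 → hit
pos 7: 8 → fault, evict 2, frames {1,6,8}
pos 8: 6 → hit
pos 9: 4 → fault, evict 8, frames {1,6,4}
pos 10: 8 → fault, evict 4, frames {1,6,8}
pos 11: 4 → fault, evict 8, frames {1,6,4}
pos 12: 7 → fault, evict 4, frames {1,6,7}
At position 12, page 4 is evicted.

4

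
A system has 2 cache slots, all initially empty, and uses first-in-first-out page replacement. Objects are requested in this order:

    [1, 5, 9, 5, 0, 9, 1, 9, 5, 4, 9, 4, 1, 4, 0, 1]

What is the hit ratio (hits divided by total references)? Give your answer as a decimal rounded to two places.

0.19

1: fault, frames {1}
5: fault, frames {1,5}
9: fault, evict 1, frames {5,9}
5: hit
0: fault, evict 5, frames {9,0}
9: hit
1: fault, evict 9, frames {0,1}
9: fault, evict 0, frames {1,9}
5: fault, evict 1, frames {9,5}
4: fault, evict 9, frames {5,4}
9: fault, evict 5, frames {4,9}
4: hit
1: fault, evict 4, frames {9,1}
4: fault, evict 9, frames {1,4}
0: fault, evict 1, frames {4,0}
1: fault, evict 4, frames {0,1}
Hits: 3 of 16 references → 3/16 = 0.1875.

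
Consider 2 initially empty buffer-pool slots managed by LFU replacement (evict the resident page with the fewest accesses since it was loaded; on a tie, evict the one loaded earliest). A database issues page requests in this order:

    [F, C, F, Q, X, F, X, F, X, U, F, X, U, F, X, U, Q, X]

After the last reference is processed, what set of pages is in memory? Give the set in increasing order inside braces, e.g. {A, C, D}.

F -> miss, frames {F}
C -> miss, frames {F,C}
F -> hit
Q -> miss, evict C, frames {F,Q}
X -> miss, evict Q, frames {F,X}
F -> hit
X -> hit
F -> hit
X -> hit
U -> miss, evict X, frames {F,U}
F -> hit
X -> miss, evict U, frames {F,X}
U -> miss, evict X, frames {F,U}
F -> hit
X -> miss, evict U, frames {F,X}
U -> miss, evict X, frames {F,U}
Q -> miss, evict U, frames {F,Q}
X -> miss, evict Q, frames {F,X}

{F, X}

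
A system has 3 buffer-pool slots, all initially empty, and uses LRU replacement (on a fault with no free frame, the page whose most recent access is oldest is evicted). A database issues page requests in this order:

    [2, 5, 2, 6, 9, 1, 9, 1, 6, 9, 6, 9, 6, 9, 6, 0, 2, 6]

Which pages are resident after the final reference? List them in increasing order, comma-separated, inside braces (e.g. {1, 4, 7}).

{0, 2, 6}

2 -> miss, frames [2]
5 -> miss, frames [2, 5]
2 -> hit
6 -> miss, frames [5, 2, 6]
9 -> miss, evict 5, frames [2, 6, 9]
1 -> miss, evict 2, frames [6, 9, 1]
9 -> hit
1 -> hit
6 -> hit
9 -> hit
6 -> hit
9 -> hit
6 -> hit
9 -> hit
6 -> hit
0 -> miss, evict 1, frames [9, 6, 0]
2 -> miss, evict 9, frames [6, 0, 2]
6 -> hit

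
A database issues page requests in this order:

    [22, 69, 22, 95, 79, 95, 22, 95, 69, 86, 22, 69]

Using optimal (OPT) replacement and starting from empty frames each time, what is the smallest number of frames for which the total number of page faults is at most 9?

f=1: 12 faults
f=2: 8 faults
f=3: 6 faults
f=4: 5 faults
f=5: 5 faults
Smallest f with faults ≤ 9 is 2.

2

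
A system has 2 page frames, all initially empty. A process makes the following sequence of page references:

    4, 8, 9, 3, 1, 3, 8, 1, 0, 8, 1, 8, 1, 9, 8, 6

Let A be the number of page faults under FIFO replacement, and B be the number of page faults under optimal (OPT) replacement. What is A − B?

1

Under FIFO: F F F F F . F . F . F F . F . F → 11 faults.
Under OPT: F F F F F . F . F . F . . F . F → 10 faults.
A − B = 11 − 10 = 1.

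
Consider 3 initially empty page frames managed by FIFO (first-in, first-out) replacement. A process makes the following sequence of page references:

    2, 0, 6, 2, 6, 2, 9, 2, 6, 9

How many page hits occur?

2 → miss, frames [2]
0 → miss, frames [2, 0]
6 → miss, frames [2, 0, 6]
2 → hit
6 → hit
2 → hit
9 → miss, evict 2, frames [0, 6, 9]
2 → miss, evict 0, frames [6, 9, 2]
6 → hit
9 → hit
Hits: 5.

5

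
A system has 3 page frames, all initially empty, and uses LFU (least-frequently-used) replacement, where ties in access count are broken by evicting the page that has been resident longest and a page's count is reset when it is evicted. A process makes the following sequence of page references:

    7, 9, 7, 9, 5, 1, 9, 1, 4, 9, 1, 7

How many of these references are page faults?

7 -> miss, frames {7}
9 -> miss, frames {7,9}
7 -> hit
9 -> hit
5 -> miss, frames {7,9,5}
1 -> miss, evict 5, frames {7,9,1}
9 -> hit
1 -> hit
4 -> miss, evict 7, frames {9,1,4}
9 -> hit
1 -> hit
7 -> miss, evict 4, frames {9,1,7}
Page faults: 6.

6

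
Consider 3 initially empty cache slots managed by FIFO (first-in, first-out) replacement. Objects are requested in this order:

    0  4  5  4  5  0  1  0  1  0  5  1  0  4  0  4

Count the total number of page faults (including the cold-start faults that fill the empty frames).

6

0: fault, frames [0]
4: fault, frames [0, 4]
5: fault, frames [0, 4, 5]
4: hit
5: hit
0: hit
1: fault, evict 0, frames [4, 5, 1]
0: fault, evict 4, frames [5, 1, 0]
1: hit
0: hit
5: hit
1: hit
0: hit
4: fault, evict 5, frames [1, 0, 4]
0: hit
4: hit
Page faults: 6.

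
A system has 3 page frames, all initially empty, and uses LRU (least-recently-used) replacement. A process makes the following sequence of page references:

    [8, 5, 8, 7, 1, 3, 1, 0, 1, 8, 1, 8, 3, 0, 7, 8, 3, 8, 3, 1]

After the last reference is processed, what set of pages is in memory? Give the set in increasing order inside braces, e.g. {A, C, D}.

8: miss, frames [8]
5: miss, frames [8, 5]
8: hit
7: miss, frames [5, 8, 7]
1: miss, evict 5, frames [8, 7, 1]
3: miss, evict 8, frames [7, 1, 3]
1: hit
0: miss, evict 7, frames [3, 1, 0]
1: hit
8: miss, evict 3, frames [0, 1, 8]
1: hit
8: hit
3: miss, evict 0, frames [1, 8, 3]
0: miss, evict 1, frames [8, 3, 0]
7: miss, evict 8, frames [3, 0, 7]
8: miss, evict 3, frames [0, 7, 8]
3: miss, evict 0, frames [7, 8, 3]
8: hit
3: hit
1: miss, evict 7, frames [8, 3, 1]

{1, 3, 8}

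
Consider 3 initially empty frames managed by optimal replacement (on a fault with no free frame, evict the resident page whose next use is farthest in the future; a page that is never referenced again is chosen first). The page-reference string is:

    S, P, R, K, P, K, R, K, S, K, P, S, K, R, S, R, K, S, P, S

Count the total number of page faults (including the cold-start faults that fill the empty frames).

7

S: miss, frames [S]
P: miss, frames [S, P]
R: miss, frames [S, P, R]
K: miss, evict S, frames [P, R, K]
P: hit
K: hit
R: hit
K: hit
S: miss, evict R, frames [P, K, S]
K: hit
P: hit
S: hit
K: hit
R: miss, evict P, frames [K, S, R]
S: hit
R: hit
K: hit
S: hit
P: miss, evict R, frames [K, S, P]
S: hit
Page faults: 7.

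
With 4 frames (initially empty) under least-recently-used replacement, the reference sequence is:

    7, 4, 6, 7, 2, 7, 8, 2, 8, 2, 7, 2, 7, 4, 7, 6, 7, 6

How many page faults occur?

7

7 -> miss, frames {7}
4 -> miss, frames {7,4}
6 -> miss, frames {7,4,6}
7 -> hit
2 -> miss, frames {4,6,7,2}
7 -> hit
8 -> miss, evict 4, frames {6,2,7,8}
2 -> hit
8 -> hit
2 -> hit
7 -> hit
2 -> hit
7 -> hit
4 -> miss, evict 6, frames {8,2,7,4}
7 -> hit
6 -> miss, evict 8, frames {2,4,7,6}
7 -> hit
6 -> hit
Page faults: 7.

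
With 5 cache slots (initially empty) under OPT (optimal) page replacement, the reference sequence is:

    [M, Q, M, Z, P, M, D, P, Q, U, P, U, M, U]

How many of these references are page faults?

M: miss, frames [M]
Q: miss, frames [M, Q]
M: hit
Z: miss, frames [M, Q, Z]
P: miss, frames [M, Q, Z, P]
M: hit
D: miss, frames [M, Q, Z, P, D]
P: hit
Q: hit
U: miss, evict D, frames [M, Q, Z, P, U]
P: hit
U: hit
M: hit
U: hit
Page faults: 6.

6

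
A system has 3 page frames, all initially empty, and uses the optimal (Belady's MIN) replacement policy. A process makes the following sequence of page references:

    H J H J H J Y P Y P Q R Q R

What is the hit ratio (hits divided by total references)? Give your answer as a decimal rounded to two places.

H → miss, frames (H)
J → miss, frames (H J)
H → hit
J → hit
H → hit
J → hit
Y → miss, frames (H J Y)
P → miss, evict J, frames (H Y P)
Y → hit
P → hit
Q → miss, evict P, frames (H Y Q)
R → miss, evict Y, frames (H Q R)
Q → hit
R → hit
Hits: 8 of 14 references → 8/14 = 0.5714.

0.57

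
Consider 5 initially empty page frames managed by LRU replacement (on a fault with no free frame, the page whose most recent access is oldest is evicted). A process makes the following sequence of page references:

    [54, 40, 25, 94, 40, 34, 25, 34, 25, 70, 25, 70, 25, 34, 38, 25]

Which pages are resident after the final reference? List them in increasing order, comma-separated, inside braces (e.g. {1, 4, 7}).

{25, 34, 38, 40, 70}

54 -> miss, frames {54}
40 -> miss, frames {54,40}
25 -> miss, frames {54,40,25}
94 -> miss, frames {54,40,25,94}
40 -> hit
34 -> miss, frames {54,25,94,40,34}
25 -> hit
34 -> hit
25 -> hit
70 -> miss, evict 54, frames {94,40,34,25,70}
25 -> hit
70 -> hit
25 -> hit
34 -> hit
38 -> miss, evict 94, frames {40,70,25,34,38}
25 -> hit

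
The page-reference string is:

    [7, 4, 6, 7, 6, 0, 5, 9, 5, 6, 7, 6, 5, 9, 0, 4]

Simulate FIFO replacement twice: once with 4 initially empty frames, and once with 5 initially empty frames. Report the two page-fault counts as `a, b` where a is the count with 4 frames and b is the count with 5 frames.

4 frames: F F F . . F F F . . F F . . F F → 10 faults.
5 frames: F F F . . F F F . . F . . . . F → 8 faults.
8 < 10: adding a frame reduced faults, as is typical.

10, 8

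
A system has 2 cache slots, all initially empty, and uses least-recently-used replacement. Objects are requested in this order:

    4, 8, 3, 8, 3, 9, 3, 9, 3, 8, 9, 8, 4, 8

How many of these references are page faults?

4 → miss, frames (4)
8 → miss, frames (4 8)
3 → miss, evict 4, frames (8 3)
8 → hit
3 → hit
9 → miss, evict 8, frames (3 9)
3 → hit
9 → hit
3 → hit
8 → miss, evict 9, frames (3 8)
9 → miss, evict 3, frames (8 9)
8 → hit
4 → miss, evict 9, frames (8 4)
8 → hit
Page faults: 7.

7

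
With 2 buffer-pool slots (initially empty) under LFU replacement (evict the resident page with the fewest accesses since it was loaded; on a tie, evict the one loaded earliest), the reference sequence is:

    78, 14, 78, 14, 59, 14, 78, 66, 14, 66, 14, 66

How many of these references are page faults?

78 → fault, frames [78]
14 → fault, frames [78, 14]
78 → hit
14 → hit
59 → fault, evict 78, frames [14, 59]
14 → hit
78 → fault, evict 59, frames [14, 78]
66 → fault, evict 78, frames [14, 66]
14 → hit
66 → hit
14 → hit
66 → hit
Page faults: 5.

5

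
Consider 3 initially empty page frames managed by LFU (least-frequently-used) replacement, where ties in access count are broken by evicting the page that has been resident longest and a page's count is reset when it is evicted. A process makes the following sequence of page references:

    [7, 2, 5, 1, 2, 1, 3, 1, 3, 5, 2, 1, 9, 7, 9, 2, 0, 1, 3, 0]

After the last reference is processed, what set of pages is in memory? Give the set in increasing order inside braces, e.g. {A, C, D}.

7 → fault, frames (7)
2 → fault, frames (7 2)
5 → fault, frames (7 2 5)
1 → fault, evict 7, frames (2 5 1)
2 → hit
1 → hit
3 → fault, evict 5, frames (2 1 3)
1 → hit
3 → hit
5 → fault, evict 2, frames (1 3 5)
2 → fault, evict 5, frames (1 3 2)
1 → hit
9 → fault, evict 2, frames (1 3 9)
7 → fault, evict 9, frames (1 3 7)
9 → fault, evict 7, frames (1 3 9)
2 → fault, evict 9, frames (1 3 2)
0 → fault, evict 2, frames (1 3 0)
1 → hit
3 → hit
0 → hit

{0, 1, 3}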